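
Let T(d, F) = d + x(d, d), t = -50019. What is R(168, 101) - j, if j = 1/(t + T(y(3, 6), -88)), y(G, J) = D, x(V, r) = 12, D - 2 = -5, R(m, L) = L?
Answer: 5051011/50010 ≈ 101.00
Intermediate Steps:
D = -3 (D = 2 - 5 = -3)
y(G, J) = -3
T(d, F) = 12 + d (T(d, F) = d + 12 = 12 + d)
j = -1/50010 (j = 1/(-50019 + (12 - 3)) = 1/(-50019 + 9) = 1/(-50010) = -1/50010 ≈ -1.9996e-5)
R(168, 101) - j = 101 - 1*(-1/50010) = 101 + 1/50010 = 5051011/50010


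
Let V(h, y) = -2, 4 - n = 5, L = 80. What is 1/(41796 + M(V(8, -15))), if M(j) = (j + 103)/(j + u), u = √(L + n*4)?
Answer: 3009514/125794079735 - 202*√19/125794079735 ≈ 2.3917e-5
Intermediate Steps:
n = -1 (n = 4 - 1*5 = 4 - 5 = -1)
u = 2*√19 (u = √(80 - 1*4) = √(80 - 4) = √76 = 2*√19 ≈ 8.7178)
M(j) = (103 + j)/(j + 2*√19) (M(j) = (j + 103)/(j + 2*√19) = (103 + j)/(j + 2*√19))
1/(41796 + M(V(8, -15))) = 1/(41796 + (103 - 2)/(-2 + 2*√19)) = 1/(41796 + 101/(-2 + 2*√19))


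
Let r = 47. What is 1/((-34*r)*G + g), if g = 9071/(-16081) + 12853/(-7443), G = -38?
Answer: 119690883/7267834974746 ≈ 1.6469e-5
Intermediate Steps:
g = -274204546/119690883 (g = 9071*(-1/16081) + 12853*(-1/7443) = -9071/16081 - 12853/7443 = -274204546/119690883 ≈ -2.2909)
1/((-34*r)*G + g) = 1/(-34*47*(-38) - 274204546/119690883) = 1/(-1598*(-38) - 274204546/119690883) = 1/(60724 - 274204546/119690883) = 1/(7267834974746/119690883) = 119690883/7267834974746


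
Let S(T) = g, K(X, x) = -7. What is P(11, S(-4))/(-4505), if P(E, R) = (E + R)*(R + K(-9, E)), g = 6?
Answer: 1/265 ≈ 0.0037736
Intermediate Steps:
S(T) = 6
P(E, R) = (-7 + R)*(E + R) (P(E, R) = (E + R)*(R - 7) = (E + R)*(-7 + R) = (-7 + R)*(E + R))
P(11, S(-4))/(-4505) = (6² - 7*11 - 7*6 + 11*6)/(-4505) = (36 - 77 - 42 + 66)*(-1/4505) = -17*(-1/4505) = 1/265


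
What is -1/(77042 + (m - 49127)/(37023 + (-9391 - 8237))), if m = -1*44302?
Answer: -2155/166015129 ≈ -1.2981e-5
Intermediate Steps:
m = -44302
-1/(77042 + (m - 49127)/(37023 + (-9391 - 8237))) = -1/(77042 + (-44302 - 49127)/(37023 + (-9391 - 8237))) = -1/(77042 - 93429/(37023 - 17628)) = -1/(77042 - 93429/19395) = -1/(77042 - 93429*1/19395) = -1/(77042 - 10381/2155) = -1/166015129/2155 = -1*2155/166015129 = -2155/166015129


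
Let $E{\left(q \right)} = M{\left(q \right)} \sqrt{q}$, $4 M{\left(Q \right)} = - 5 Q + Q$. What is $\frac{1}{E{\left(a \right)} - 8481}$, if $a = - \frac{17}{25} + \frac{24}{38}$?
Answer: $- \frac{908924671875}{7708590142184042} - \frac{54625 i \sqrt{437}}{7708590142184042} \approx -0.00011791 - 1.4813 \cdot 10^{-10} i$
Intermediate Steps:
$a = - \frac{23}{475}$ ($a = \left(-17\right) \frac{1}{25} + 24 \cdot \frac{1}{38} = - \frac{17}{25} + \frac{12}{19} = - \frac{23}{475} \approx -0.048421$)
$M{\left(Q \right)} = - Q$ ($M{\left(Q \right)} = \frac{- 5 Q + Q}{4} = \frac{\left(-4\right) Q}{4} = - Q$)
$E{\left(q \right)} = - q^{\frac{3}{2}}$ ($E{\left(q \right)} = - q \sqrt{q} = - q^{\frac{3}{2}}$)
$\frac{1}{E{\left(a \right)} - 8481} = \frac{1}{- \left(- \frac{23}{475}\right)^{\frac{3}{2}} - 8481} = \frac{1}{- \frac{\left(-23\right) i \sqrt{437}}{45125} - 8481} = \frac{1}{\frac{23 i \sqrt{437}}{45125} - 8481} = \frac{1}{-8481 + \frac{23 i \sqrt{437}}{45125}}$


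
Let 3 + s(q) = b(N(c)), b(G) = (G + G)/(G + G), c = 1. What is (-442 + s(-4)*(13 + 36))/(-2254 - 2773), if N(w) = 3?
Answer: 540/5027 ≈ 0.10742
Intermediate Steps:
b(G) = 1 (b(G) = (2*G)/((2*G)) = (2*G)*(1/(2*G)) = 1)
s(q) = -2 (s(q) = -3 + 1 = -2)
(-442 + s(-4)*(13 + 36))/(-2254 - 2773) = (-442 - 2*(13 + 36))/(-2254 - 2773) = (-442 - 2*49)/(-5027) = (-442 - 98)*(-1/5027) = -540*(-1/5027) = 540/5027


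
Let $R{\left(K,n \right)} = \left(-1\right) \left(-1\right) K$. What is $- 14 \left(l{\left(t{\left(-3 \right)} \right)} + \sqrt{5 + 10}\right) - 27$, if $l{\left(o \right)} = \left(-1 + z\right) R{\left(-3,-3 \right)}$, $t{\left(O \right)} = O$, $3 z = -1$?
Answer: $-83 - 14 \sqrt{15} \approx -137.22$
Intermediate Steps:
$z = - \frac{1}{3}$ ($z = \frac{1}{3} \left(-1\right) = - \frac{1}{3} \approx -0.33333$)
$R{\left(K,n \right)} = K$ ($R{\left(K,n \right)} = 1 K = K$)
$l{\left(o \right)} = 4$ ($l{\left(o \right)} = \left(-1 - \frac{1}{3}\right) \left(-3\right) = \left(- \frac{4}{3}\right) \left(-3\right) = 4$)
$- 14 \left(l{\left(t{\left(-3 \right)} \right)} + \sqrt{5 + 10}\right) - 27 = - 14 \left(4 + \sqrt{5 + 10}\right) - 27 = - 14 \left(4 + \sqrt{15}\right) - 27 = \left(-56 - 14 \sqrt{15}\right) - 27 = -83 - 14 \sqrt{15}$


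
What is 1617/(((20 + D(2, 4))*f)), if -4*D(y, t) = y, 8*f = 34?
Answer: 4312/221 ≈ 19.511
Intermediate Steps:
f = 17/4 (f = (1/8)*34 = 17/4 ≈ 4.2500)
D(y, t) = -y/4
1617/(((20 + D(2, 4))*f)) = 1617/(((20 - 1/4*2)*(17/4))) = 1617/(((20 - 1/2)*(17/4))) = 1617/(((39/2)*(17/4))) = 1617/(663/8) = 1617*(8/663) = 4312/221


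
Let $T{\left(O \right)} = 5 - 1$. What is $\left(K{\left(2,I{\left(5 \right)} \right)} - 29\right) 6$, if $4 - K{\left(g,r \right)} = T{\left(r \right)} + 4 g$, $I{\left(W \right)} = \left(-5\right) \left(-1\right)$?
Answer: $-222$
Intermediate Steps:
$I{\left(W \right)} = 5$
$T{\left(O \right)} = 4$ ($T{\left(O \right)} = 5 - 1 = 4$)
$K{\left(g,r \right)} = - 4 g$ ($K{\left(g,r \right)} = 4 - \left(4 + 4 g\right) = - 4 g$)
$\left(K{\left(2,I{\left(5 \right)} \right)} - 29\right) 6 = \left(\left(-4\right) 2 - 29\right) 6 = \left(-8 - 29\right) 6 = \left(-37\right) 6 = -222$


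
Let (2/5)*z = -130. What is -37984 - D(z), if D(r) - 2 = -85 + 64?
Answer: -37965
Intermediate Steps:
z = -325 (z = (5/2)*(-130) = -325)
D(r) = -19 (D(r) = 2 + (-85 + 64) = 2 - 21 = -19)
-37984 - D(z) = -37984 - 1*(-19) = -37984 + 19 = -37965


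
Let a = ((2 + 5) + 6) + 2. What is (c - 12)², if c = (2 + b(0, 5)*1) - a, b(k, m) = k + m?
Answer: 400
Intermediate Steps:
a = 15 (a = (7 + 6) + 2 = 13 + 2 = 15)
c = -8 (c = (2 + (0 + 5)*1) - 1*15 = (2 + 5*1) - 15 = (2 + 5) - 15 = 7 - 15 = -8)
(c - 12)² = (-8 - 12)² = (-20)² = 400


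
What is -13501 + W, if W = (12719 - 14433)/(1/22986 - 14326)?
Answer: -4445805271931/329297435 ≈ -13501.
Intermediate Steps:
W = 39398004/329297435 (W = -1714/(1/22986 - 14326) = -1714/(-329297435/22986) = -1714*(-22986/329297435) = 39398004/329297435 ≈ 0.11964)
-13501 + W = -13501 + 39398004/329297435 = -4445805271931/329297435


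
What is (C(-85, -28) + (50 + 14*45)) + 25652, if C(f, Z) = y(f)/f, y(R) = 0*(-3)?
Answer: 26332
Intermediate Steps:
y(R) = 0
C(f, Z) = 0 (C(f, Z) = 0/f = 0)
(C(-85, -28) + (50 + 14*45)) + 25652 = (0 + (50 + 14*45)) + 25652 = (0 + (50 + 630)) + 25652 = (0 + 680) + 25652 = 680 + 25652 = 26332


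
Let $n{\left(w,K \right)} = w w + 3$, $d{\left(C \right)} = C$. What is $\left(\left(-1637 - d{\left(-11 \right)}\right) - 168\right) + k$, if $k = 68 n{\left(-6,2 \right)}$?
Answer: $858$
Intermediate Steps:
$n{\left(w,K \right)} = 3 + w^{2}$ ($n{\left(w,K \right)} = w^{2} + 3 = 3 + w^{2}$)
$k = 2652$ ($k = 68 \left(3 + \left(-6\right)^{2}\right) = 68 \left(3 + 36\right) = 68 \cdot 39 = 2652$)
$\left(\left(-1637 - d{\left(-11 \right)}\right) - 168\right) + k = \left(\left(-1637 - -11\right) - 168\right) + 2652 = \left(\left(-1637 + 11\right) - 168\right) + 2652 = \left(-1626 - 168\right) + 2652 = -1794 + 2652 = 858$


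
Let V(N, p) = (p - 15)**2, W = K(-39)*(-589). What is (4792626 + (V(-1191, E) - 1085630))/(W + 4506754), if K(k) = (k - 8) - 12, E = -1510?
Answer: 6032621/4541505 ≈ 1.3283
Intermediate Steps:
K(k) = -20 + k (K(k) = (-8 + k) - 12 = -20 + k)
W = 34751 (W = (-20 - 39)*(-589) = -59*(-589) = 34751)
V(N, p) = (-15 + p)**2
(4792626 + (V(-1191, E) - 1085630))/(W + 4506754) = (4792626 + ((-15 - 1510)**2 - 1085630))/(34751 + 4506754) = (4792626 + ((-1525)**2 - 1085630))/4541505 = (4792626 + (2325625 - 1085630))*(1/4541505) = (4792626 + 1239995)*(1/4541505) = 6032621*(1/4541505) = 6032621/4541505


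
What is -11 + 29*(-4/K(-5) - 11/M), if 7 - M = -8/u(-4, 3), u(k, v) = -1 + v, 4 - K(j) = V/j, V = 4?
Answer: -385/6 ≈ -64.167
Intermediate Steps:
K(j) = 4 - 4/j
M = 11 (M = 7 - (-8)/(-1 + 3) = 7 - (-8)/2 = 7 - 1*(-4) = 7 + 4 = 11)
-11 + 29*(-4/K(-5) - 11/M) = -11 + 29*(-4/(4 - 4/(-5)) - 11/11) = -11 + 29*(-4/(4 - 4*(-⅕)) - 11*1/11) = -11 + 29*(-4/(4 + ⅘) - 1) = -11 + 29*(-4/24/5 - 1) = -11 + 29*(-4*5/24 - 1) = -11 + 29*(-⅚ - 1) = -11 + 29*(-11/6) = -11 - 319/6 = -385/6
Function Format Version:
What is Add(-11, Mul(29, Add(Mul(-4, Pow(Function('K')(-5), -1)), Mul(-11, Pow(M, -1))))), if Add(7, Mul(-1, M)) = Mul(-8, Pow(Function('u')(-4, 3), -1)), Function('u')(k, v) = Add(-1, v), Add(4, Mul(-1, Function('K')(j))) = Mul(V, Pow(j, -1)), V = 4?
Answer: Rational(-385, 6) ≈ -64.167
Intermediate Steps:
Function('K')(j) = Add(4, Mul(-4, Pow(j, -1))) (Function('K')(j) = Add(4, Mul(-1, Mul(4, Pow(j, -1)))) = Add(4, Mul(-4, Pow(j, -1))))
M = 11 (M = Add(7, Mul(-1, Mul(-8, Pow(Add(-1, 3), -1)))) = Add(7, Mul(-1, Mul(-8, Pow(2, -1)))) = Add(7, Mul(-1, Mul(-8, Rational(1, 2)))) = Add(7, Mul(-1, -4)) = Add(7, 4) = 11)
Add(-11, Mul(29, Add(Mul(-4, Pow(Function('K')(-5), -1)), Mul(-11, Pow(M, -1))))) = Add(-11, Mul(29, Add(Mul(-4, Pow(Add(4, Mul(-4, Pow(-5, -1))), -1)), Mul(-11, Pow(11, -1))))) = Add(-11, Mul(29, Add(Mul(-4, Pow(Add(4, Mul(-4, Rational(-1, 5))), -1)), Mul(-11, Rational(1, 11))))) = Add(-11, Mul(29, Add(Mul(-4, Pow(Add(4, Rational(4, 5)), -1)), -1))) = Add(-11, Mul(29, Add(Mul(-4, Pow(Rational(24, 5), -1)), -1))) = Add(-11, Mul(29, Add(Mul(-4, Rational(5, 24)), -1))) = Add(-11, Mul(29, Add(Rational(-5, 6), -1))) = Add(-11, Mul(29, Rational(-11, 6))) = Add(-11, Rational(-319, 6)) = Rational(-385, 6)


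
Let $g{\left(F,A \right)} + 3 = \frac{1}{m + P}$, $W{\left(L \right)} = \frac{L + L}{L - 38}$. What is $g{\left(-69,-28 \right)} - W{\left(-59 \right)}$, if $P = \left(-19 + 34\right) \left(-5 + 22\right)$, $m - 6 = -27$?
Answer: $- \frac{95609}{22698} \approx -4.2122$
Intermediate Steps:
$m = -21$ ($m = 6 - 27 = -21$)
$P = 255$ ($P = 15 \cdot 17 = 255$)
$W{\left(L \right)} = \frac{2 L}{-38 + L}$
$g{\left(F,A \right)} = - \frac{701}{234}$ ($g{\left(F,A \right)} = -3 + \frac{1}{-21 + 255} = -3 + \frac{1}{234} = - \frac{701}{234}$)
$g{\left(-69,-28 \right)} - W{\left(-59 \right)} = - \frac{701}{234} - 2 \left(-59\right) \frac{1}{-38 - 59} = - \frac{701}{234} - 2 \left(-59\right) \frac{1}{-97} = - \frac{701}{234} - 2 \left(-59\right) \left(- \frac{1}{97}\right) = - \frac{701}{234} - \frac{118}{97} = - \frac{95609}{22698}$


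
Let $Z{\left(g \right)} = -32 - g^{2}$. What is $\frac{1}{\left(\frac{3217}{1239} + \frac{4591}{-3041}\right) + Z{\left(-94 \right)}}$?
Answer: $- \frac{3767799}{33408746884} \approx -0.00011278$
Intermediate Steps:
$\frac{1}{\left(\frac{3217}{1239} + \frac{4591}{-3041}\right) + Z{\left(-94 \right)}} = \frac{1}{\left(\frac{3217}{1239} + \frac{4591}{-3041}\right) - 8868} = \frac{1}{\left(3217 \cdot \frac{1}{1239} + 4591 \left(- \frac{1}{3041}\right)\right) - 8868} = \frac{1}{\left(\frac{3217}{1239} - \frac{4591}{3041}\right) - 8868} = \frac{1}{\frac{4094648}{3767799} - 8868} = \frac{1}{- \frac{33408746884}{3767799}} = - \frac{3767799}{33408746884}$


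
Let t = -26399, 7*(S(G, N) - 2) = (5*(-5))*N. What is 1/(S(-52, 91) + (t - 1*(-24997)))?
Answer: -1/1725 ≈ -0.00057971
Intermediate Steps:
S(G, N) = 2 - 25*N/7 (S(G, N) = 2 + ((5*(-5))*N)/7 = 2 + (-25*N)/7 = 2 - 25*N/7)
1/(S(-52, 91) + (t - 1*(-24997))) = 1/((2 - 25/7*91) + (-26399 - 1*(-24997))) = 1/((2 - 325) + (-26399 + 24997)) = 1/(-323 - 1402) = 1/(-1725) = -1/1725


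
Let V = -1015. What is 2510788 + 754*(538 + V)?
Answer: 2151130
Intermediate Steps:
2510788 + 754*(538 + V) = 2510788 + 754*(538 - 1015) = 2510788 + 754*(-477) = 2510788 - 359658 = 2151130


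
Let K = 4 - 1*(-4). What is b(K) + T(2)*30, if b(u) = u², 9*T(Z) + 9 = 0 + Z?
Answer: 122/3 ≈ 40.667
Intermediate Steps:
T(Z) = -1 + Z/9 (T(Z) = -1 + (0 + Z)/9 = -1 + Z/9)
K = 8 (K = 4 + 4 = 8)
b(K) + T(2)*30 = 8² + (-1 + (⅑)*2)*30 = 64 + (-1 + 2/9)*30 = 64 - 7/9*30 = 64 - 70/3 = 122/3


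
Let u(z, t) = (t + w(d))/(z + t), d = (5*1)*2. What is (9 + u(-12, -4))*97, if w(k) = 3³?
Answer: 11737/16 ≈ 733.56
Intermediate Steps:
d = 10 (d = 5*2 = 10)
w(k) = 27
u(z, t) = (27 + t)/(t + z) (u(z, t) = (t + 27)/(z + t) = (27 + t)/(t + z))
(9 + u(-12, -4))*97 = (9 + (27 - 4)/(-4 - 12))*97 = (9 + 23/(-16))*97 = (9 - 1/16*23)*97 = (9 - 23/16)*97 = (121/16)*97 = 11737/16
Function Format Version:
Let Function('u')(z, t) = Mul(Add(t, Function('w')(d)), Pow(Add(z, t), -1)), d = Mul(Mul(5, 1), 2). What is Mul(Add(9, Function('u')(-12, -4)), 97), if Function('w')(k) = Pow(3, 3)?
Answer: Rational(11737, 16) ≈ 733.56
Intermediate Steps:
d = 10 (d = Mul(5, 2) = 10)
Function('w')(k) = 27
Function('u')(z, t) = Mul(Pow(Add(t, z), -1), Add(27, t)) (Function('u')(z, t) = Mul(Add(t, 27), Pow(Add(z, t), -1)) = Mul(Add(27, t), Pow(Add(t, z), -1)) = Mul(Pow(Add(t, z), -1), Add(27, t)))
Mul(Add(9, Function('u')(-12, -4)), 97) = Mul(Add(9, Mul(Pow(Add(-4, -12), -1), Add(27, -4))), 97) = Mul(Add(9, Mul(Pow(-16, -1), 23)), 97) = Mul(Add(9, Mul(Rational(-1, 16), 23)), 97) = Mul(Add(9, Rational(-23, 16)), 97) = Mul(Rational(121, 16), 97) = Rational(11737, 16)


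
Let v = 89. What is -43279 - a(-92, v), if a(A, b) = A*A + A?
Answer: -51651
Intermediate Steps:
a(A, b) = A + A² (a(A, b) = A² + A = A + A²)
-43279 - a(-92, v) = -43279 - (-92)*(1 - 92) = -43279 - (-92)*(-91) = -43279 - 1*8372 = -43279 - 8372 = -51651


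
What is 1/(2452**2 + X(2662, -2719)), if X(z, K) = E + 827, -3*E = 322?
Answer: 3/18039071 ≈ 1.6631e-7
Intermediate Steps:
E = -322/3 (E = -1/3*322 = -322/3 ≈ -107.33)
X(z, K) = 2159/3 (X(z, K) = -322/3 + 827 = 2159/3)
1/(2452**2 + X(2662, -2719)) = 1/(2452**2 + 2159/3) = 1/(6012304 + 2159/3) = 1/(18039071/3) = 3/18039071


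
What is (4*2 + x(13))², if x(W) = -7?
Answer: 1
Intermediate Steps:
(4*2 + x(13))² = (4*2 - 7)² = (8 - 7)² = 1² = 1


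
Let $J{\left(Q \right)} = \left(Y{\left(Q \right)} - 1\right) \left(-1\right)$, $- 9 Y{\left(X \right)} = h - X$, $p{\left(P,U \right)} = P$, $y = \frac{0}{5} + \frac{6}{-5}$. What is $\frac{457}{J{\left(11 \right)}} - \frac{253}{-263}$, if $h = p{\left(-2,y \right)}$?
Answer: $- \frac{1080707}{1052} \approx -1027.3$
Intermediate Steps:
$y = - \frac{6}{5}$ ($y = 0 \cdot \frac{1}{5} + 6 \left(- \frac{1}{5}\right) = 0 - \frac{6}{5} = - \frac{6}{5} \approx -1.2$)
$h = -2$
$Y{\left(X \right)} = \frac{2}{9} + \frac{X}{9}$ ($Y{\left(X \right)} = - \frac{-2 - X}{9} = \frac{2}{9} + \frac{X}{9}$)
$J{\left(Q \right)} = \frac{7}{9} - \frac{Q}{9}$ ($J{\left(Q \right)} = \left(\left(\frac{2}{9} + \frac{Q}{9}\right) - 1\right) \left(-1\right) = \left(- \frac{7}{9} + \frac{Q}{9}\right) \left(-1\right) = \frac{7}{9} - \frac{Q}{9}$)
$\frac{457}{J{\left(11 \right)}} - \frac{253}{-263} = \frac{457}{\frac{7}{9} - \frac{11}{9}} - \frac{253}{-263} = \frac{457}{\frac{7}{9} - \frac{11}{9}} - - \frac{253}{263} = \frac{457}{- \frac{4}{9}} + \frac{253}{263} = 457 \left(- \frac{9}{4}\right) + \frac{253}{263} = - \frac{4113}{4} + \frac{253}{263} = - \frac{1080707}{1052}$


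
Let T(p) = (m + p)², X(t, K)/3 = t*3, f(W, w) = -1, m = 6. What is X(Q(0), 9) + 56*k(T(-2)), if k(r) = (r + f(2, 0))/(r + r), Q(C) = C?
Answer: 105/4 ≈ 26.250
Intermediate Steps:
X(t, K) = 9*t (X(t, K) = 3*(t*3) = 3*(3*t) = 9*t)
T(p) = (6 + p)²
k(r) = (-1 + r)/(2*r) (k(r) = (r - 1)/(r + r) = (-1 + r)/((2*r)) = (-1 + r)*(1/(2*r)) = (-1 + r)/(2*r))
X(Q(0), 9) + 56*k(T(-2)) = 9*0 + 56*((-1 + (6 - 2)²)/(2*((6 - 2)²))) = 0 + 56*((-1 + 4²)/(2*(4²))) = 0 + 56*((½)*(-1 + 16)/16) = 0 + 56*((½)*(1/16)*15) = 0 + 56*(15/32) = 0 + 105/4 = 105/4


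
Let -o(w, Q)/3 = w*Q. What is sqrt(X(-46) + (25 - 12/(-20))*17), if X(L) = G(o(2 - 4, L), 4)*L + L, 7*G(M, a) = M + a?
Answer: sqrt(2666370)/35 ≈ 46.654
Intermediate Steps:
o(w, Q) = -3*Q*w (o(w, Q) = -3*w*Q = -3*Q*w)
G(M, a) = M/7 + a/7 (G(M, a) = (M + a)/7 = M/7 + a/7)
X(L) = L + L*(4/7 + 6*L/7) (X(L) = ((-3*L*(2 - 4))/7 + (1/7)*4)*L + L = ((-3*L*(-2))/7 + 4/7)*L + L = ((6*L)/7 + 4/7)*L + L = (6*L/7 + 4/7)*L + L = (4/7 + 6*L/7)*L + L = L*(4/7 + 6*L/7) + L = L + L*(4/7 + 6*L/7))
sqrt(X(-46) + (25 - 12/(-20))*17) = sqrt((1/7)*(-46)*(11 + 6*(-46)) + (25 - 12/(-20))*17) = sqrt((1/7)*(-46)*(11 - 276) + (25 - 12*(-1/20))*17) = sqrt((1/7)*(-46)*(-265) + (25 + 3/5)*17) = sqrt(12190/7 + (128/5)*17) = sqrt(12190/7 + 2176/5) = sqrt(76182/35) = sqrt(2666370)/35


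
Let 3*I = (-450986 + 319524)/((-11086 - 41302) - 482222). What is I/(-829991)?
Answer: -65731/665582232765 ≈ -9.8757e-8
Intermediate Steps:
I = 65731/801915 (I = ((-450986 + 319524)/((-11086 - 41302) - 482222))/3 = (-131462/(-52388 - 482222))/3 = (-131462/(-534610))/3 = (-131462*(-1/534610))/3 = (⅓)*(65731/267305) = 65731/801915 ≈ 0.081968)
I/(-829991) = (65731/801915)/(-829991) = (65731/801915)*(-1/829991) = -65731/665582232765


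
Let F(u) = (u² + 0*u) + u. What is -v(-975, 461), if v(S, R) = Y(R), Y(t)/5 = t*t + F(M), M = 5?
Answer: -1062755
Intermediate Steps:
F(u) = u + u² (F(u) = (u² + 0) + u = u² + u = u + u²)
Y(t) = 150 + 5*t² (Y(t) = 5*(t*t + 5*(1 + 5)) = 5*(t² + 5*6) = 5*(t² + 30) = 5*(30 + t²) = 150 + 5*t²)
v(S, R) = 150 + 5*R²
-v(-975, 461) = -(150 + 5*461²) = -(150 + 5*212521) = -(150 + 1062605) = -1*1062755 = -1062755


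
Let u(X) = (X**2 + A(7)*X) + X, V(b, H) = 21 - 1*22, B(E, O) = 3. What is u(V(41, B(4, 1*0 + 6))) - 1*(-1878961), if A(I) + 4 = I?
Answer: 1878958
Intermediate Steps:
V(b, H) = -1 (V(b, H) = 21 - 22 = -1)
A(I) = -4 + I
u(X) = X**2 + 4*X (u(X) = (X**2 + (-4 + 7)*X) + X = (X**2 + 3*X) + X = X**2 + 4*X)
u(V(41, B(4, 1*0 + 6))) - 1*(-1878961) = -(4 - 1) - 1*(-1878961) = -1*3 + 1878961 = -3 + 1878961 = 1878958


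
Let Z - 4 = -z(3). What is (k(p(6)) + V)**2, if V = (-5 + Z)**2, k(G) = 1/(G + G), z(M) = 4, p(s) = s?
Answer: 90601/144 ≈ 629.17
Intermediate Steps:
k(G) = 1/(2*G)
Z = 0 (Z = 4 - 1*4 = 4 - 4 = 0)
V = 25 (V = (-5 + 0)**2 = (-5)**2 = 25)
(k(p(6)) + V)**2 = ((1/2)/6 + 25)**2 = ((1/2)*(1/6) + 25)**2 = (1/12 + 25)**2 = (301/12)**2 = 90601/144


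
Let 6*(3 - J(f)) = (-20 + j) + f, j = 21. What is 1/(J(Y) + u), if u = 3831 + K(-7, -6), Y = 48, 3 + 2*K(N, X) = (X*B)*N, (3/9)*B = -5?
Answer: 3/10528 ≈ 0.00028495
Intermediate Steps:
B = -15 (B = 3*(-5) = -15)
K(N, X) = -3/2 - 15*N*X/2 (K(N, X) = -3/2 + ((X*(-15))*N)/2 = -3/2 + ((-15*X)*N)/2 = -3/2 + (-15*N*X)/2 = -3/2 - 15*N*X/2)
J(f) = 17/6 - f/6 (J(f) = 3 - ((-20 + 21) + f)/6 = 3 - (1 + f)/6 = 3 + (-⅙ - f/6) = 17/6 - f/6)
u = 7029/2 (u = 3831 + (-3/2 - 15/2*(-7)*(-6)) = 3831 + (-3/2 - 315) = 3831 - 633/2 = 7029/2 ≈ 3514.5)
1/(J(Y) + u) = 1/((17/6 - ⅙*48) + 7029/2) = 1/((17/6 - 8) + 7029/2) = 1/(-31/6 + 7029/2) = 1/(10528/3) = 3/10528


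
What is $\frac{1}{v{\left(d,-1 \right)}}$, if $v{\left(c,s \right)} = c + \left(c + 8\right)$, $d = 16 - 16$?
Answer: $\frac{1}{8} \approx 0.125$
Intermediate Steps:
$d = 0$ ($d = 16 - 16 = 0$)
$v{\left(c,s \right)} = 8 + 2 c$ ($v{\left(c,s \right)} = c + \left(8 + c\right) = 8 + 2 c$)
$\frac{1}{v{\left(d,-1 \right)}} = \frac{1}{8 + 2 \cdot 0} = \frac{1}{8 + 0} = \frac{1}{8}$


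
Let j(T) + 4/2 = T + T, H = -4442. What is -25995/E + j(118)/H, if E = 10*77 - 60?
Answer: -11563593/315382 ≈ -36.665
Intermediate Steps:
E = 710 (E = 770 - 60 = 710)
j(T) = -2 + 2*T (j(T) = -2 + (T + T) = -2 + 2*T)
-25995/E + j(118)/H = -25995/710 + (-2 + 2*118)/(-4442) = -25995*1/710 + (-2 + 236)*(-1/4442) = -5199/142 + 234*(-1/4442) = -5199/142 - 117/2221 = -11563593/315382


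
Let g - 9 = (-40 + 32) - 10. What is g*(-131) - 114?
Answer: 1065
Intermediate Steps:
g = -9 (g = 9 + ((-40 + 32) - 10) = 9 + (-8 - 10) = 9 - 18 = -9)
g*(-131) - 114 = -9*(-131) - 114 = 1179 - 114 = 1065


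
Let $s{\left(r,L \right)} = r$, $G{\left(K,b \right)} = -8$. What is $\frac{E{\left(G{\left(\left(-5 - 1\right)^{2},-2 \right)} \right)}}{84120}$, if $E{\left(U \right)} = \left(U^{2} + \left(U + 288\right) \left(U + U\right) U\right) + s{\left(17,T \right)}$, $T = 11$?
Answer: $\frac{35921}{84120} \approx 0.42702$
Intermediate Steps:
$E{\left(U \right)} = 17 + U^{2} + 2 U^{2} \left(288 + U\right)$ ($E{\left(U \right)} = \left(U^{2} + \left(U + 288\right) \left(U + U\right) U\right) + 17 = \left(U^{2} + \left(288 + U\right) 2 U U\right) + 17 = \left(U^{2} + 2 U \left(288 + U\right) U\right) + 17 = \left(U^{2} + 2 U^{2} \left(288 + U\right)\right) + 17 = 17 + U^{2} + 2 U^{2} \left(288 + U\right)$)
$\frac{E{\left(G{\left(\left(-5 - 1\right)^{2},-2 \right)} \right)}}{84120} = \frac{17 + 2 \left(-8\right)^{3} + 577 \left(-8\right)^{2}}{84120} = \left(17 + 2 \left(-512\right) + 577 \cdot 64\right) \frac{1}{84120} = \left(17 - 1024 + 36928\right) \frac{1}{84120} = 35921 \cdot \frac{1}{84120} = \frac{35921}{84120}$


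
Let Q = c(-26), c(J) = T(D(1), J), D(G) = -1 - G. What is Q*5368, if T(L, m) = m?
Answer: -139568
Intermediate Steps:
c(J) = J
Q = -26
Q*5368 = -26*5368 = -139568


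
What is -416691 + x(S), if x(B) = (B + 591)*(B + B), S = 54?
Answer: -347031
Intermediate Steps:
x(B) = 2*B*(591 + B) (x(B) = (591 + B)*(2*B) = 2*B*(591 + B))
-416691 + x(S) = -416691 + 2*54*(591 + 54) = -416691 + 2*54*645 = -416691 + 69660 = -347031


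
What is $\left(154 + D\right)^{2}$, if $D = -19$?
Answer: $18225$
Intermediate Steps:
$\left(154 + D\right)^{2} = \left(154 - 19\right)^{2} = 135^{2} = 18225$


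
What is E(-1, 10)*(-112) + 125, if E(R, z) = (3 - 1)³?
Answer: -771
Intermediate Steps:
E(R, z) = 8 (E(R, z) = 2³ = 8)
E(-1, 10)*(-112) + 125 = 8*(-112) + 125 = -896 + 125 = -771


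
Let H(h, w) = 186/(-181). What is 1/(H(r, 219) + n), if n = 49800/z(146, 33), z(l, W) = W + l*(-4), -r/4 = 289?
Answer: -99731/9116286 ≈ -0.010940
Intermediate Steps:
r = -1156 (r = -4*289 = -1156)
H(h, w) = -186/181 (H(h, w) = 186*(-1/181) = -186/181)
z(l, W) = W - 4*l
n = -49800/551 (n = 49800/(33 - 4*146) = 49800/(33 - 584) = 49800/(-551) = 49800*(-1/551) = -49800/551 ≈ -90.381)
1/(H(r, 219) + n) = 1/(-186/181 - 49800/551) = 1/(-9116286/99731) = -99731/9116286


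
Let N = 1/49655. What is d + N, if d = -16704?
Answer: -829437119/49655 ≈ -16704.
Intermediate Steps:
N = 1/49655 ≈ 2.0139e-5
d + N = -16704 + 1/49655 = -829437119/49655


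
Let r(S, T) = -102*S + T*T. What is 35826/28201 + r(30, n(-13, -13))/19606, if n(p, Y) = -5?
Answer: 616814521/552908806 ≈ 1.1156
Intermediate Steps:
r(S, T) = T² - 102*S (r(S, T) = -102*S + T² = T² - 102*S)
35826/28201 + r(30, n(-13, -13))/19606 = 35826/28201 + ((-5)² - 102*30)/19606 = 35826*(1/28201) + (25 - 3060)*(1/19606) = 35826/28201 - 3035*1/19606 = 35826/28201 - 3035/19606 = 616814521/552908806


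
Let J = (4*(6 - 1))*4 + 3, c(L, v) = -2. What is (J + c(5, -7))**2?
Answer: 6561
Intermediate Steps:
J = 83 (J = (4*5)*4 + 3 = 20*4 + 3 = 80 + 3 = 83)
(J + c(5, -7))**2 = (83 - 2)**2 = 81**2 = 6561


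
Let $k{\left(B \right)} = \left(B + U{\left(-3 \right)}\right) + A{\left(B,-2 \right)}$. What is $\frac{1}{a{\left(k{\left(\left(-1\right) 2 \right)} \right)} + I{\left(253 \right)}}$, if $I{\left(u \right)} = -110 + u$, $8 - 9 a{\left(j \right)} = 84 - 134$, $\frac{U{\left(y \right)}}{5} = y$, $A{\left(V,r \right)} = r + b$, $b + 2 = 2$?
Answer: $\frac{9}{1345} \approx 0.0066914$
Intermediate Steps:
$b = 0$ ($b = -2 + 2 = 0$)
$A{\left(V,r \right)} = r$ ($A{\left(V,r \right)} = r + 0 = r$)
$U{\left(y \right)} = 5 y$
$k{\left(B \right)} = -17 + B$ ($k{\left(B \right)} = \left(B + 5 \left(-3\right)\right) - 2 = \left(B - 15\right) - 2 = \left(-15 + B\right) - 2 = -17 + B$)
$a{\left(j \right)} = \frac{58}{9}$ ($a{\left(j \right)} = \frac{8}{9} - \frac{84 - 134}{9} = \frac{8}{9} - - \frac{50}{9} = \frac{8}{9} + \frac{50}{9} = \frac{58}{9}$)
$\frac{1}{a{\left(k{\left(\left(-1\right) 2 \right)} \right)} + I{\left(253 \right)}} = \frac{1}{\frac{58}{9} + \left(-110 + 253\right)} = \frac{1}{\frac{58}{9} + 143} = \frac{1}{\frac{1345}{9}} = \frac{9}{1345}$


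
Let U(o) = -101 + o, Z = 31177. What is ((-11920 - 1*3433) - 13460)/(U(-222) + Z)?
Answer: -28813/30854 ≈ -0.93385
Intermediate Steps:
((-11920 - 1*3433) - 13460)/(U(-222) + Z) = ((-11920 - 1*3433) - 13460)/((-101 - 222) + 31177) = ((-11920 - 3433) - 13460)/(-323 + 31177) = (-15353 - 13460)/30854 = -28813*1/30854 = -28813/30854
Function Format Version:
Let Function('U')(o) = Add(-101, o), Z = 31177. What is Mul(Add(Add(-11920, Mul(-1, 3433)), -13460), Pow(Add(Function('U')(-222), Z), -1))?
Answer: Rational(-28813, 30854) ≈ -0.93385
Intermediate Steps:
Mul(Add(Add(-11920, Mul(-1, 3433)), -13460), Pow(Add(Function('U')(-222), Z), -1)) = Mul(Add(Add(-11920, Mul(-1, 3433)), -13460), Pow(Add(Add(-101, -222), 31177), -1)) = Mul(Add(Add(-11920, -3433), -13460), Pow(Add(-323, 31177), -1)) = Mul(Add(-15353, -13460), Pow(30854, -1)) = Mul(-28813, Rational(1, 30854)) = Rational(-28813, 30854)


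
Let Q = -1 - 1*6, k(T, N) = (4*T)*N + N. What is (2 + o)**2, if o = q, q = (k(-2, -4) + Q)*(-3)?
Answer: 3721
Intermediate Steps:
k(T, N) = N + 4*N*T (k(T, N) = 4*N*T + N = N + 4*N*T)
Q = -7 (Q = -1 - 6 = -7)
q = -63 (q = (-4*(1 + 4*(-2)) - 7)*(-3) = (-4*(1 - 8) - 7)*(-3) = (-4*(-7) - 7)*(-3) = (28 - 7)*(-3) = 21*(-3) = -63)
o = -63
(2 + o)**2 = (2 - 63)**2 = (-61)**2 = 3721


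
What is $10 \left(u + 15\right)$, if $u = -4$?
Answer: $110$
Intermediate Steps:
$10 \left(u + 15\right) = 10 \left(-4 + 15\right) = 10 \cdot 11 = 110$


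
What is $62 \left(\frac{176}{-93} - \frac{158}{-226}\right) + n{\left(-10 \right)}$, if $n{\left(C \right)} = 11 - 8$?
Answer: $- \frac{24065}{339} \approx -70.988$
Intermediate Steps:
$n{\left(C \right)} = 3$ ($n{\left(C \right)} = 11 - 8 = 3$)
$62 \left(\frac{176}{-93} - \frac{158}{-226}\right) + n{\left(-10 \right)} = 62 \left(\frac{176}{-93} - \frac{158}{-226}\right) + 3 = 62 \left(176 \left(- \frac{1}{93}\right) - - \frac{79}{113}\right) + 3 = 62 \left(- \frac{176}{93} + \frac{79}{113}\right) + 3 = 62 \left(- \frac{12541}{10509}\right) + 3 = - \frac{25082}{339} + 3 = - \frac{24065}{339}$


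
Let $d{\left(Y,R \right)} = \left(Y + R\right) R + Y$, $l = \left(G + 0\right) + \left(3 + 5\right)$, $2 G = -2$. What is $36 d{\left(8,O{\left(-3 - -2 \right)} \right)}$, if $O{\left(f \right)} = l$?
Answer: $4068$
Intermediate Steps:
$G = -1$ ($G = \frac{1}{2} \left(-2\right) = -1$)
$l = 7$ ($l = \left(-1 + 0\right) + \left(3 + 5\right) = -1 + 8 = 7$)
$O{\left(f \right)} = 7$
$d{\left(Y,R \right)} = Y + R \left(R + Y\right)$ ($d{\left(Y,R \right)} = \left(R + Y\right) R + Y = R \left(R + Y\right) + Y = Y + R \left(R + Y\right)$)
$36 d{\left(8,O{\left(-3 - -2 \right)} \right)} = 36 \left(8 + 7^{2} + 7 \cdot 8\right) = 36 \left(8 + 49 + 56\right) = 36 \cdot 113 = 4068$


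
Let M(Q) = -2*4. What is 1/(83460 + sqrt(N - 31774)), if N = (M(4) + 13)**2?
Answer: 27820/2321867783 - I*sqrt(31749)/6965603349 ≈ 1.1982e-5 - 2.558e-8*I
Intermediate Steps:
M(Q) = -8
N = 25 (N = (-8 + 13)**2 = 5**2 = 25)
1/(83460 + sqrt(N - 31774)) = 1/(83460 + sqrt(25 - 31774)) = 1/(83460 + sqrt(-31749)) = 1/(83460 + I*sqrt(31749))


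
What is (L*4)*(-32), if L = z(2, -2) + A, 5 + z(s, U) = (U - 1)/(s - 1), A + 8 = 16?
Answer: 0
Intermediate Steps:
A = 8 (A = -8 + 16 = 8)
z(s, U) = -5 + (-1 + U)/(-1 + s) (z(s, U) = -5 + (U - 1)/(s - 1) = -5 + (-1 + U)/(-1 + s))
L = 0 (L = (4 - 2 - 5*2)/(-1 + 2) + 8 = (4 - 2 - 10)/1 + 8 = 1*(-8) + 8 = -8 + 8 = 0)
(L*4)*(-32) = (0*4)*(-32) = 0*(-32) = 0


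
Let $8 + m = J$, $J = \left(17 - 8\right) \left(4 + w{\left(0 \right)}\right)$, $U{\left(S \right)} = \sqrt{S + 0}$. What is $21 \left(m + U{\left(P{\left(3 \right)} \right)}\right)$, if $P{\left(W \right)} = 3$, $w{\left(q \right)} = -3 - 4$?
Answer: $-735 + 21 \sqrt{3} \approx -698.63$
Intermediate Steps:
$w{\left(q \right)} = -7$
$U{\left(S \right)} = \sqrt{S}$
$J = -27$ ($J = \left(17 - 8\right) \left(4 - 7\right) = 9 \left(-3\right) = -27$)
$m = -35$ ($m = -8 - 27 = -35$)
$21 \left(m + U{\left(P{\left(3 \right)} \right)}\right) = 21 \left(-35 + \sqrt{3}\right) = -735 + 21 \sqrt{3}$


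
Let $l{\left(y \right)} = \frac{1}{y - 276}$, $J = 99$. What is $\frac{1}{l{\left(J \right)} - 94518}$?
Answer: $- \frac{177}{16729687} \approx -1.058 \cdot 10^{-5}$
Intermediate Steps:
$l{\left(y \right)} = \frac{1}{-276 + y}$
$\frac{1}{l{\left(J \right)} - 94518} = \frac{1}{\frac{1}{-276 + 99} - 94518} = \frac{1}{\frac{1}{-177} - 94518} = \frac{1}{- \frac{1}{177} - 94518} = \frac{1}{- \frac{16729687}{177}} = - \frac{177}{16729687}$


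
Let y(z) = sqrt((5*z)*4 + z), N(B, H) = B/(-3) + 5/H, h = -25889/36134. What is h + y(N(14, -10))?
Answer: -25889/36134 + I*sqrt(434)/2 ≈ -0.71647 + 10.416*I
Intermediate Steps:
h = -25889/36134 (h = -25889*1/36134 = -25889/36134 ≈ -0.71647)
N(B, H) = 5/H - B/3 (N(B, H) = B*(-1/3) + 5/H = -B/3 + 5/H = 5/H - B/3)
y(z) = sqrt(21)*sqrt(z) (y(z) = sqrt(20*z + z) = sqrt(21*z) = sqrt(21)*sqrt(z))
h + y(N(14, -10)) = -25889/36134 + sqrt(21)*sqrt(5/(-10) - 1/3*14) = -25889/36134 + sqrt(21)*sqrt(5*(-1/10) - 14/3) = -25889/36134 + sqrt(21)*sqrt(-1/2 - 14/3) = -25889/36134 + sqrt(21)*sqrt(-31/6) = -25889/36134 + sqrt(21)*(I*sqrt(186)/6) = -25889/36134 + I*sqrt(434)/2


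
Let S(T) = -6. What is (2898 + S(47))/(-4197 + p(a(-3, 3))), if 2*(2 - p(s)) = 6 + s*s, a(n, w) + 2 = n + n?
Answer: -482/705 ≈ -0.68369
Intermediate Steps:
a(n, w) = -2 + 2*n (a(n, w) = -2 + (n + n) = -2 + 2*n)
p(s) = -1 - s**2/2 (p(s) = 2 - (6 + s*s)/2 = 2 - (6 + s**2)/2 = 2 + (-3 - s**2/2) = -1 - s**2/2)
(2898 + S(47))/(-4197 + p(a(-3, 3))) = (2898 - 6)/(-4197 + (-1 - (-2 + 2*(-3))**2/2)) = 2892/(-4197 + (-1 - (-2 - 6)**2/2)) = 2892/(-4197 + (-1 - 1/2*(-8)**2)) = 2892/(-4197 + (-1 - 1/2*64)) = 2892/(-4197 + (-1 - 32)) = 2892/(-4197 - 33) = 2892/(-4230) = 2892*(-1/4230) = -482/705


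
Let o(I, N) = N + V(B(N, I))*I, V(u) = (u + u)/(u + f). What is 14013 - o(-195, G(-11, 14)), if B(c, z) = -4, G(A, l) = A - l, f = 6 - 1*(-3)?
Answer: 13726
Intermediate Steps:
f = 9 (f = 6 + 3 = 9)
V(u) = 2*u/(9 + u) (V(u) = (u + u)/(u + 9) = (2*u)/(9 + u) = 2*u/(9 + u))
o(I, N) = N - 8*I/5 (o(I, N) = N + (2*(-4)/(9 - 4))*I = N + (2*(-4)/5)*I = N + (2*(-4)*(1/5))*I = N - 8*I/5)
14013 - o(-195, G(-11, 14)) = 14013 - ((-11 - 1*14) - 8/5*(-195)) = 14013 - ((-11 - 14) + 312) = 14013 - (-25 + 312) = 14013 - 1*287 = 14013 - 287 = 13726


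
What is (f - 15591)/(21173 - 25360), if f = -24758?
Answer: 40349/4187 ≈ 9.6367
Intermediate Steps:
(f - 15591)/(21173 - 25360) = (-24758 - 15591)/(21173 - 25360) = -40349/(-4187) = -40349*(-1/4187) = 40349/4187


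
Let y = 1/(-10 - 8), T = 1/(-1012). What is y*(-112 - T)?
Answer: 37781/6072 ≈ 6.2222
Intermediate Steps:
T = -1/1012 ≈ -0.00098814
y = -1/18 (y = 1/(-18) = -1/18 ≈ -0.055556)
y*(-112 - T) = -(-112 - 1*(-1/1012))/18 = -(-112 + 1/1012)/18 = -1/18*(-113343/1012) = 37781/6072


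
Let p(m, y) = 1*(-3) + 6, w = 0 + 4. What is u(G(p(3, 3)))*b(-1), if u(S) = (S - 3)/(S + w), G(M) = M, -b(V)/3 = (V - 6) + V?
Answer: 0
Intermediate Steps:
w = 4
p(m, y) = 3 (p(m, y) = -3 + 6 = 3)
b(V) = 18 - 6*V (b(V) = -3*((V - 6) + V) = -3*((-6 + V) + V) = -3*(-6 + 2*V) = 18 - 6*V)
u(S) = (-3 + S)/(4 + S) (u(S) = (S - 3)/(S + 4) = (-3 + S)/(4 + S))
u(G(p(3, 3)))*b(-1) = ((-3 + 3)/(4 + 3))*(18 - 6*(-1)) = (0/7)*(18 + 6) = ((⅐)*0)*24 = 0*24 = 0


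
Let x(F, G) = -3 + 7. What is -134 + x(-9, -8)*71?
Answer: 150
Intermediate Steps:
x(F, G) = 4
-134 + x(-9, -8)*71 = -134 + 4*71 = -134 + 284 = 150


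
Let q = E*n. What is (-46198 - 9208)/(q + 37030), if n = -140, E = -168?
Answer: -27703/30275 ≈ -0.91505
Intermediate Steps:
q = 23520 (q = -168*(-140) = 23520)
(-46198 - 9208)/(q + 37030) = (-46198 - 9208)/(23520 + 37030) = -55406/60550 = -55406*1/60550 = -27703/30275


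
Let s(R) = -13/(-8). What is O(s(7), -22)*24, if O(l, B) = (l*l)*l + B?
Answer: -27201/64 ≈ -425.02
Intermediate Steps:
s(R) = 13/8 (s(R) = -13*(-⅛) = 13/8)
O(l, B) = B + l³ (O(l, B) = l²*l + B = l³ + B = B + l³)
O(s(7), -22)*24 = (-22 + (13/8)³)*24 = (-22 + 2197/512)*24 = -9067/512*24 = -27201/64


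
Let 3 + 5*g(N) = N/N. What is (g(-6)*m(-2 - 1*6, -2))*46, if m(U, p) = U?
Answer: 736/5 ≈ 147.20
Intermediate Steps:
g(N) = -⅖ (g(N) = -⅗ + (N/N)/5 = -⅗ + (⅕)*1 = -⅗ + ⅕ = -⅖)
(g(-6)*m(-2 - 1*6, -2))*46 = -2*(-2 - 1*6)/5*46 = -2*(-2 - 6)/5*46 = -⅖*(-8)*46 = (16/5)*46 = 736/5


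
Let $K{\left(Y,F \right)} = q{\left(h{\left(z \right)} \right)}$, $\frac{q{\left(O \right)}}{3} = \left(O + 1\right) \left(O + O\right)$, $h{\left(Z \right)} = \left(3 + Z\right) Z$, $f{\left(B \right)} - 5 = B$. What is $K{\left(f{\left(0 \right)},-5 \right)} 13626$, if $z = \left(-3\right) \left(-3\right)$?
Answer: $962431632$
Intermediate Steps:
$f{\left(B \right)} = 5 + B$
$z = 9$
$h{\left(Z \right)} = Z \left(3 + Z\right)$
$q{\left(O \right)} = 6 O \left(1 + O\right)$ ($q{\left(O \right)} = 3 \left(O + 1\right) \left(O + O\right) = 3 \left(1 + O\right) 2 O = 3 \cdot 2 O \left(1 + O\right) = 6 O \left(1 + O\right)$)
$K{\left(Y,F \right)} = 70632$ ($K{\left(Y,F \right)} = 6 \cdot 9 \left(3 + 9\right) \left(1 + 9 \left(3 + 9\right)\right) = 6 \cdot 9 \cdot 12 \left(1 + 9 \cdot 12\right) = 6 \cdot 108 \left(1 + 108\right) = 6 \cdot 108 \cdot 109 = 70632$)
$K{\left(f{\left(0 \right)},-5 \right)} 13626 = 70632 \cdot 13626 = 962431632$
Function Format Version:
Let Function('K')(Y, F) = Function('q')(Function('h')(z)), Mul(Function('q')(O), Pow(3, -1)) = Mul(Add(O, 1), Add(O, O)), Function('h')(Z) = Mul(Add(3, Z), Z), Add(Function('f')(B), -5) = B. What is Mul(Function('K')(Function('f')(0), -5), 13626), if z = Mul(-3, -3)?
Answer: 962431632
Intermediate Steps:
Function('f')(B) = Add(5, B)
z = 9
Function('h')(Z) = Mul(Z, Add(3, Z))
Function('q')(O) = Mul(6, O, Add(1, O)) (Function('q')(O) = Mul(3, Mul(Add(O, 1), Add(O, O))) = Mul(3, Mul(Add(1, O), Mul(2, O))) = Mul(3, Mul(2, O, Add(1, O))) = Mul(6, O, Add(1, O)))
Function('K')(Y, F) = 70632 (Function('K')(Y, F) = Mul(6, Mul(9, Add(3, 9)), Add(1, Mul(9, Add(3, 9)))) = Mul(6, Mul(9, 12), Add(1, Mul(9, 12))) = Mul(6, 108, Add(1, 108)) = Mul(6, 108, 109) = 70632)
Mul(Function('K')(Function('f')(0), -5), 13626) = Mul(70632, 13626) = 962431632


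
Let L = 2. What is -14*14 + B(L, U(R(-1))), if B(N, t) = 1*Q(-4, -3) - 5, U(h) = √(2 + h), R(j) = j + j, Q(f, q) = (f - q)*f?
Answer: -197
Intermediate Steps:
Q(f, q) = f*(f - q)
R(j) = 2*j
B(N, t) = -1 (B(N, t) = 1*(-4*(-4 - 1*(-3))) - 5 = 1*(-4*(-4 + 3)) - 5 = 1*(-4*(-1)) - 5 = 1*4 - 5 = 4 - 5 = -1)
-14*14 + B(L, U(R(-1))) = -14*14 - 1 = -196 - 1 = -197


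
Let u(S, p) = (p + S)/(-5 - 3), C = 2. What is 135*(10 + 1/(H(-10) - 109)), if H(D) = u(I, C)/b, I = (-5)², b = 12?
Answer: 4716630/3497 ≈ 1348.8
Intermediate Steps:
I = 25
u(S, p) = -S/8 - p/8 (u(S, p) = (S + p)/(-8) = (S + p)*(-⅛) = -S/8 - p/8)
H(D) = -9/32 (H(D) = (-⅛*25 - ⅛*2)/12 = (-25/8 - ¼)*(1/12) = -27/8*1/12 = -9/32)
135*(10 + 1/(H(-10) - 109)) = 135*(10 + 1/(-9/32 - 109)) = 135*(10 + 1/(-3497/32)) = 135*(10 - 32/3497) = 135*(34938/3497) = 4716630/3497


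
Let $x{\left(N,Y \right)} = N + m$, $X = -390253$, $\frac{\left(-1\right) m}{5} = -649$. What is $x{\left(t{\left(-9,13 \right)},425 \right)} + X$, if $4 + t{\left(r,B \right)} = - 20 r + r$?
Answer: $-386841$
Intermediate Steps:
$m = 3245$ ($m = \left(-5\right) \left(-649\right) = 3245$)
$t{\left(r,B \right)} = -4 - 19 r$ ($t{\left(r,B \right)} = -4 + \left(- 20 r + r\right) = -4 - 19 r$)
$x{\left(N,Y \right)} = 3245 + N$ ($x{\left(N,Y \right)} = N + 3245 = 3245 + N$)
$x{\left(t{\left(-9,13 \right)},425 \right)} + X = \left(3245 - -167\right) - 390253 = \left(3245 + \left(-4 + 171\right)\right) - 390253 = \left(3245 + 167\right) - 390253 = 3412 - 390253 = -386841$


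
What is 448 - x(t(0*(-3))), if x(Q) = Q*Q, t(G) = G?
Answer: 448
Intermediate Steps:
x(Q) = Q**2
448 - x(t(0*(-3))) = 448 - (0*(-3))**2 = 448 - 1*0**2 = 448 - 1*0 = 448 + 0 = 448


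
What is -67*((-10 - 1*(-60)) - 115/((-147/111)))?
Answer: -449235/49 ≈ -9168.1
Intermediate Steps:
-67*((-10 - 1*(-60)) - 115/((-147/111))) = -67*((-10 + 60) - 115/((-147*1/111))) = -67*(50 - 115/(-49/37)) = -67*(50 - 115*(-37/49)) = -67*(50 + 4255/49) = -67*6705/49 = -449235/49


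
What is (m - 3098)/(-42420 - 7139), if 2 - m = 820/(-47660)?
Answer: 7377727/118099097 ≈ 0.062471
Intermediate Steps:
m = 4807/2383 (m = 2 - 820/(-47660) = 2 - 820*(-1)/47660 = 2 - 1*(-41/2383) = 2 + 41/2383 = 4807/2383 ≈ 2.0172)
(m - 3098)/(-42420 - 7139) = (4807/2383 - 3098)/(-42420 - 7139) = -7377727/2383/(-49559) = -7377727/2383*(-1/49559) = 7377727/118099097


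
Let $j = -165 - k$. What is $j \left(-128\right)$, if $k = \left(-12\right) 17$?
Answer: $-4992$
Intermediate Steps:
$k = -204$
$j = 39$ ($j = -165 - -204 = -165 + 204 = 39$)
$j \left(-128\right) = 39 \left(-128\right) = -4992$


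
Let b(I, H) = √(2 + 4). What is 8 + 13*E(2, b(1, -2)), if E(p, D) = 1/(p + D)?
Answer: -5 + 13*√6/2 ≈ 10.922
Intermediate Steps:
b(I, H) = √6
E(p, D) = 1/(D + p)
8 + 13*E(2, b(1, -2)) = 8 + 13/(√6 + 2) = 8 + 13/(2 + √6)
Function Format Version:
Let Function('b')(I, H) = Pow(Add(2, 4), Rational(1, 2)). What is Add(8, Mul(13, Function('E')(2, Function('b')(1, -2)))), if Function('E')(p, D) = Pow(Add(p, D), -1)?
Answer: Add(-5, Mul(Rational(13, 2), Pow(6, Rational(1, 2)))) ≈ 10.922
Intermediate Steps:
Function('b')(I, H) = Pow(6, Rational(1, 2))
Function('E')(p, D) = Pow(Add(D, p), -1)
Add(8, Mul(13, Function('E')(2, Function('b')(1, -2)))) = Add(8, Mul(13, Pow(Add(Pow(6, Rational(1, 2)), 2), -1))) = Add(8, Mul(13, Pow(Add(2, Pow(6, Rational(1, 2))), -1)))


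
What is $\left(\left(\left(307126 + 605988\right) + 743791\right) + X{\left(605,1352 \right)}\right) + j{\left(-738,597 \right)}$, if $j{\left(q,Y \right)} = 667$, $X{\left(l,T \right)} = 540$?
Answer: $1658112$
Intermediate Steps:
$\left(\left(\left(307126 + 605988\right) + 743791\right) + X{\left(605,1352 \right)}\right) + j{\left(-738,597 \right)} = \left(\left(\left(307126 + 605988\right) + 743791\right) + 540\right) + 667 = \left(\left(913114 + 743791\right) + 540\right) + 667 = \left(1656905 + 540\right) + 667 = 1657445 + 667 = 1658112$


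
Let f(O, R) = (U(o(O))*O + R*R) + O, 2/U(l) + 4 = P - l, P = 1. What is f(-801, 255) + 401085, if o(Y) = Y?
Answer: 61885830/133 ≈ 4.6531e+5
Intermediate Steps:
U(l) = 2/(-3 - l) (U(l) = 2/(-4 + (1 - l)) = 2/(-3 - l))
f(O, R) = O + R² - 2*O/(3 + O) (f(O, R) = ((-2/(3 + O))*O + R*R) + O = (-2*O/(3 + O) + R²) + O = (R² - 2*O/(3 + O)) + O = O + R² - 2*O/(3 + O))
f(-801, 255) + 401085 = (-2*(-801) + (3 - 801)*(-801 + 255²))/(3 - 801) + 401085 = (1602 - 798*(-801 + 65025))/(-798) + 401085 = -(1602 - 798*64224)/798 + 401085 = -(1602 - 51250752)/798 + 401085 = -1/798*(-51249150) + 401085 = 8541525/133 + 401085 = 61885830/133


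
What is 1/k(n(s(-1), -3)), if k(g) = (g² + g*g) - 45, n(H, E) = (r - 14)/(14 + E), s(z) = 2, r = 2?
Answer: -121/5157 ≈ -0.023463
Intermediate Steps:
n(H, E) = -12/(14 + E) (n(H, E) = (2 - 14)/(14 + E) = -12/(14 + E))
k(g) = -45 + 2*g² (k(g) = (g² + g²) - 45 = 2*g² - 45 = -45 + 2*g²)
1/k(n(s(-1), -3)) = 1/(-45 + 2*(-12/(14 - 3))²) = 1/(-45 + 2*(-12/11)²) = 1/(-45 + 2*(144/121)) = 1/(-45 + 288/121) = 1/(-5157/121) = -121/5157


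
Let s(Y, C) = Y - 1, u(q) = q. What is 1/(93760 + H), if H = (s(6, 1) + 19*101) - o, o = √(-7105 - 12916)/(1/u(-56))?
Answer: 23921/2304553428 - 7*I*√20021/1152276714 ≈ 1.038e-5 - 8.5958e-7*I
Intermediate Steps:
s(Y, C) = -1 + Y
o = -56*I*√20021 (o = √(-7105 - 12916)/(1/(-56)) = √(-20021)/(-1/56) = (I*√20021)*(-56) = -56*I*√20021 ≈ -7923.8*I)
H = 1924 + 56*I*√20021 (H = ((-1 + 6) + 19*101) - (-56)*I*√20021 = (5 + 1919) + 56*I*√20021 = 1924 + 56*I*√20021 ≈ 1924.0 + 7923.8*I)
1/(93760 + H) = 1/(93760 + (1924 + 56*I*√20021)) = 1/(95684 + 56*I*√20021)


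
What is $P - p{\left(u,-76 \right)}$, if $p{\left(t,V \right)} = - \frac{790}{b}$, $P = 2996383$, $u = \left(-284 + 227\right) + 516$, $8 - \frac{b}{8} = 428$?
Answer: $\frac{1006784609}{336} \approx 2.9964 \cdot 10^{6}$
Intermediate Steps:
$b = -3360$ ($b = 64 - 3424 = -3360$)
$u = 459$ ($u = -57 + 516 = 459$)
$p{\left(t,V \right)} = \frac{79}{336}$ ($p{\left(t,V \right)} = - \frac{790}{-3360} = \left(-790\right) \left(- \frac{1}{3360}\right) = \frac{79}{336}$)
$P - p{\left(u,-76 \right)} = 2996383 - \frac{79}{336} = \frac{1006784609}{336}$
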